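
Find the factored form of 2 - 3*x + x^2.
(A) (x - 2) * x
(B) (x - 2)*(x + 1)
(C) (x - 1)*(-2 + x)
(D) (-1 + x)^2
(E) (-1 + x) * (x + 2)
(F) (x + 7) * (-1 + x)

We need to factor 2 - 3*x + x^2.
The factored form is (x - 1)*(-2 + x).
C) (x - 1)*(-2 + x)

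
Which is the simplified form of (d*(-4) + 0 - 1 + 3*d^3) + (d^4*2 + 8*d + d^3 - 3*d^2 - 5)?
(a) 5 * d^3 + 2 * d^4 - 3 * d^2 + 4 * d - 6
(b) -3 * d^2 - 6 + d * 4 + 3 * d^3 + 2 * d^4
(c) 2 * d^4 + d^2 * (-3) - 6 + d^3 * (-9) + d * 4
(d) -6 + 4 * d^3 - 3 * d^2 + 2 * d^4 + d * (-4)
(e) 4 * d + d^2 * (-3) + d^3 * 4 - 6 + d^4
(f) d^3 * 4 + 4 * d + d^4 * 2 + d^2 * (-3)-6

Adding the polynomials and combining like terms:
(d*(-4) + 0 - 1 + 3*d^3) + (d^4*2 + 8*d + d^3 - 3*d^2 - 5)
= d^3 * 4 + 4 * d + d^4 * 2 + d^2 * (-3)-6
f) d^3 * 4 + 4 * d + d^4 * 2 + d^2 * (-3)-6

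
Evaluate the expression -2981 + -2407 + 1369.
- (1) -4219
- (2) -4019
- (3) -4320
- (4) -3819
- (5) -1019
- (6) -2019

First: -2981 + -2407 = -5388
Then: -5388 + 1369 = -4019
2) -4019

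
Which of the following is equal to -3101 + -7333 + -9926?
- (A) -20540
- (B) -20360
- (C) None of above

First: -3101 + -7333 = -10434
Then: -10434 + -9926 = -20360
B) -20360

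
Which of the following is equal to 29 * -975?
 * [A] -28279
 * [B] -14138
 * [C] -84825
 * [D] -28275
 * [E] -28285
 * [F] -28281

29 * -975 = -28275
D) -28275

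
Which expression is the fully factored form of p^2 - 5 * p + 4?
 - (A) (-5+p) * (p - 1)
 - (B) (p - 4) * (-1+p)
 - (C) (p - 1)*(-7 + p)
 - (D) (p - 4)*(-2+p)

We need to factor p^2 - 5 * p + 4.
The factored form is (p - 4) * (-1+p).
B) (p - 4) * (-1+p)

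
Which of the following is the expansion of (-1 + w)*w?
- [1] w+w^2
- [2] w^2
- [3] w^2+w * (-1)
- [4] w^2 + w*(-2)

Expanding (-1 + w)*w:
= w^2+w * (-1)
3) w^2+w * (-1)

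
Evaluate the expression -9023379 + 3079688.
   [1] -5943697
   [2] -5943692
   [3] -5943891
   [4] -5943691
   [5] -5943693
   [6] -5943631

-9023379 + 3079688 = -5943691
4) -5943691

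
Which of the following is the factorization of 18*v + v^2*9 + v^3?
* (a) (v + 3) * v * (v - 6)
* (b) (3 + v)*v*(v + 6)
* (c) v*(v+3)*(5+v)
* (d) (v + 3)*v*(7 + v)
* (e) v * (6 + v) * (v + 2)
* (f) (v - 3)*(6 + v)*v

We need to factor 18*v + v^2*9 + v^3.
The factored form is (3 + v)*v*(v + 6).
b) (3 + v)*v*(v + 6)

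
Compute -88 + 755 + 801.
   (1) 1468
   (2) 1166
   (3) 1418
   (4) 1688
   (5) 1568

First: -88 + 755 = 667
Then: 667 + 801 = 1468
1) 1468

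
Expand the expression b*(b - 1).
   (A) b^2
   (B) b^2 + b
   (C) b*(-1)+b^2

Expanding b*(b - 1):
= b*(-1)+b^2
C) b*(-1)+b^2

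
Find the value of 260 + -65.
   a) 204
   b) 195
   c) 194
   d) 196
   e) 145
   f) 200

260 + -65 = 195
b) 195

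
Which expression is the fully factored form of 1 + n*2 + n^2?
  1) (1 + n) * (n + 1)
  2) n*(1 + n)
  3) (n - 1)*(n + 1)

We need to factor 1 + n*2 + n^2.
The factored form is (1 + n) * (n + 1).
1) (1 + n) * (n + 1)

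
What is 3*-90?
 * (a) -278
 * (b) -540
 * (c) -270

3 * -90 = -270
c) -270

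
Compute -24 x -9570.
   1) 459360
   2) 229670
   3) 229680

-24 * -9570 = 229680
3) 229680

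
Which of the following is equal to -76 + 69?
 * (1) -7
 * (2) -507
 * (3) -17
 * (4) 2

-76 + 69 = -7
1) -7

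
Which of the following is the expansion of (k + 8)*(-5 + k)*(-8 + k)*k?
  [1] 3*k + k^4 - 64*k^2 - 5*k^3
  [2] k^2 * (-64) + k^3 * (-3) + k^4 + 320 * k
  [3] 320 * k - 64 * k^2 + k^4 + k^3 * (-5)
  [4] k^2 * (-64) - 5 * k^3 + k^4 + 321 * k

Expanding (k + 8)*(-5 + k)*(-8 + k)*k:
= 320 * k - 64 * k^2 + k^4 + k^3 * (-5)
3) 320 * k - 64 * k^2 + k^4 + k^3 * (-5)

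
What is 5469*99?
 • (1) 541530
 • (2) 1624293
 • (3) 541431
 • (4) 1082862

5469 * 99 = 541431
3) 541431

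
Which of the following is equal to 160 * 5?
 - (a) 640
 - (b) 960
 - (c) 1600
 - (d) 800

160 * 5 = 800
d) 800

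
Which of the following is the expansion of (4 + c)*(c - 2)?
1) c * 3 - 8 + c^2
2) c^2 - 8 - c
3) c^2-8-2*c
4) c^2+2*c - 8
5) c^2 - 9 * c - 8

Expanding (4 + c)*(c - 2):
= c^2+2*c - 8
4) c^2+2*c - 8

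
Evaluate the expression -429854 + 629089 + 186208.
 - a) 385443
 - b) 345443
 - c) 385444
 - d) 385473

First: -429854 + 629089 = 199235
Then: 199235 + 186208 = 385443
a) 385443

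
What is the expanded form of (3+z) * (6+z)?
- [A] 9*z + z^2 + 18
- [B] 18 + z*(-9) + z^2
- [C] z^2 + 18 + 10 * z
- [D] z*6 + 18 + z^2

Expanding (3+z) * (6+z):
= 9*z + z^2 + 18
A) 9*z + z^2 + 18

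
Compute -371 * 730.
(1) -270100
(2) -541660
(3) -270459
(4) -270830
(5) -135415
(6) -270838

-371 * 730 = -270830
4) -270830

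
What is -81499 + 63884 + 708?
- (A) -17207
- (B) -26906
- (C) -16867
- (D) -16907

First: -81499 + 63884 = -17615
Then: -17615 + 708 = -16907
D) -16907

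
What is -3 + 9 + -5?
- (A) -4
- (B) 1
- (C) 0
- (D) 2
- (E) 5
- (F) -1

First: -3 + 9 = 6
Then: 6 + -5 = 1
B) 1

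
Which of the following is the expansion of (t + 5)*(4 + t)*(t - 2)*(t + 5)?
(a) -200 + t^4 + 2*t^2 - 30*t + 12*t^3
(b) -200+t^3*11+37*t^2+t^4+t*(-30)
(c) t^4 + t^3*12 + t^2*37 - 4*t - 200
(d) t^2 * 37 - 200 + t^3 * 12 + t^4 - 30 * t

Expanding (t + 5)*(4 + t)*(t - 2)*(t + 5):
= t^2 * 37 - 200 + t^3 * 12 + t^4 - 30 * t
d) t^2 * 37 - 200 + t^3 * 12 + t^4 - 30 * t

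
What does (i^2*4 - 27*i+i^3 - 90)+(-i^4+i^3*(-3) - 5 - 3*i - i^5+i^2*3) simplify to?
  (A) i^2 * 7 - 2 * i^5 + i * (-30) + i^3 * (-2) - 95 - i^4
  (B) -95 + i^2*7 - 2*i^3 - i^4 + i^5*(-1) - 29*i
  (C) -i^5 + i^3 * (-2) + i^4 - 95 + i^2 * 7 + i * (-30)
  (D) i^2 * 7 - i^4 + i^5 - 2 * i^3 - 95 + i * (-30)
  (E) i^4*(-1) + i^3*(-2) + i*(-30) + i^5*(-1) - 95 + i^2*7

Adding the polynomials and combining like terms:
(i^2*4 - 27*i + i^3 - 90) + (-i^4 + i^3*(-3) - 5 - 3*i - i^5 + i^2*3)
= i^4*(-1) + i^3*(-2) + i*(-30) + i^5*(-1) - 95 + i^2*7
E) i^4*(-1) + i^3*(-2) + i*(-30) + i^5*(-1) - 95 + i^2*7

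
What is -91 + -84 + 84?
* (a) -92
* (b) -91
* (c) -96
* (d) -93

First: -91 + -84 = -175
Then: -175 + 84 = -91
b) -91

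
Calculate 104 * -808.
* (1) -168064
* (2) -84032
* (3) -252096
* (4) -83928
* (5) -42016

104 * -808 = -84032
2) -84032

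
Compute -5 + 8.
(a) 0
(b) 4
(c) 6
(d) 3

-5 + 8 = 3
d) 3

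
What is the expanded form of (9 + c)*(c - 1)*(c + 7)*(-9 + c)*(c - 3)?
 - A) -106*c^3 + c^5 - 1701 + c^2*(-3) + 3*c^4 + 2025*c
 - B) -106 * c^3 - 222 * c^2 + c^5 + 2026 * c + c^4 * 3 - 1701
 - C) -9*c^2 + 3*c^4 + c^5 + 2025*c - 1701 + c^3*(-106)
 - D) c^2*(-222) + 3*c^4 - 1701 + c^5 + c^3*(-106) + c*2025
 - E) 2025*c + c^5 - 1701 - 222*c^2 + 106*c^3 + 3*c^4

Expanding (9 + c)*(c - 1)*(c + 7)*(-9 + c)*(c - 3):
= c^2*(-222) + 3*c^4 - 1701 + c^5 + c^3*(-106) + c*2025
D) c^2*(-222) + 3*c^4 - 1701 + c^5 + c^3*(-106) + c*2025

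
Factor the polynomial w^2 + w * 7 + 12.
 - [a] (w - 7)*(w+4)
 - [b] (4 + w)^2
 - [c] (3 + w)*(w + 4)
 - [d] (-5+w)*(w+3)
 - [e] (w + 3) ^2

We need to factor w^2 + w * 7 + 12.
The factored form is (3 + w)*(w + 4).
c) (3 + w)*(w + 4)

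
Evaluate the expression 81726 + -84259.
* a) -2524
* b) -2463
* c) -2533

81726 + -84259 = -2533
c) -2533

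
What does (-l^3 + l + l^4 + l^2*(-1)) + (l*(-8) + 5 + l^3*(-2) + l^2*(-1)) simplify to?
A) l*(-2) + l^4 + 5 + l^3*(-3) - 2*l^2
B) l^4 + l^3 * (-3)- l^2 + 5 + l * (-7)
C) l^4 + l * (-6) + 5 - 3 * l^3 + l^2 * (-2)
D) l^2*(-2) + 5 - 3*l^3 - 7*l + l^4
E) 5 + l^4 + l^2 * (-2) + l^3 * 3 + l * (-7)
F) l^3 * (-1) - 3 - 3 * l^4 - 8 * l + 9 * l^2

Adding the polynomials and combining like terms:
(-l^3 + l + l^4 + l^2*(-1)) + (l*(-8) + 5 + l^3*(-2) + l^2*(-1))
= l^2*(-2) + 5 - 3*l^3 - 7*l + l^4
D) l^2*(-2) + 5 - 3*l^3 - 7*l + l^4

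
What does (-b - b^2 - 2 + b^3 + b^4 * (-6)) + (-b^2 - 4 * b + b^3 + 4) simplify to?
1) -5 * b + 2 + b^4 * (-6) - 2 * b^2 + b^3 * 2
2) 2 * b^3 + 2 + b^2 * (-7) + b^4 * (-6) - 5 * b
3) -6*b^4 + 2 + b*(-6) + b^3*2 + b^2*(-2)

Adding the polynomials and combining like terms:
(-b - b^2 - 2 + b^3 + b^4*(-6)) + (-b^2 - 4*b + b^3 + 4)
= -5 * b + 2 + b^4 * (-6) - 2 * b^2 + b^3 * 2
1) -5 * b + 2 + b^4 * (-6) - 2 * b^2 + b^3 * 2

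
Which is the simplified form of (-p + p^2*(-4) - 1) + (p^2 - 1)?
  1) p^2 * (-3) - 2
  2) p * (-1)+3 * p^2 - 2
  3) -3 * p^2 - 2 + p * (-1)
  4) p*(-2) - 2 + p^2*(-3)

Adding the polynomials and combining like terms:
(-p + p^2*(-4) - 1) + (p^2 - 1)
= -3 * p^2 - 2 + p * (-1)
3) -3 * p^2 - 2 + p * (-1)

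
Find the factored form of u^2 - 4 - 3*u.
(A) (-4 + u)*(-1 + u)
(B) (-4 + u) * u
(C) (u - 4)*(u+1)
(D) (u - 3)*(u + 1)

We need to factor u^2 - 4 - 3*u.
The factored form is (u - 4)*(u+1).
C) (u - 4)*(u+1)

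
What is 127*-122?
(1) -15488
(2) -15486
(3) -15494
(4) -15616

127 * -122 = -15494
3) -15494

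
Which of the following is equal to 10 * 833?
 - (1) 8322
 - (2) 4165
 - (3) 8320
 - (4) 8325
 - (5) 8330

10 * 833 = 8330
5) 8330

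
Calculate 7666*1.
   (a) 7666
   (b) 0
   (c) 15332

7666 * 1 = 7666
a) 7666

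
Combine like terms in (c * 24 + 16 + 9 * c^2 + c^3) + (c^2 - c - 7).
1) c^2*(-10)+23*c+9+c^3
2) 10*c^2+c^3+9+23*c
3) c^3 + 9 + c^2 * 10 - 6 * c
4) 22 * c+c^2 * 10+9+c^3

Adding the polynomials and combining like terms:
(c*24 + 16 + 9*c^2 + c^3) + (c^2 - c - 7)
= 10*c^2+c^3+9+23*c
2) 10*c^2+c^3+9+23*c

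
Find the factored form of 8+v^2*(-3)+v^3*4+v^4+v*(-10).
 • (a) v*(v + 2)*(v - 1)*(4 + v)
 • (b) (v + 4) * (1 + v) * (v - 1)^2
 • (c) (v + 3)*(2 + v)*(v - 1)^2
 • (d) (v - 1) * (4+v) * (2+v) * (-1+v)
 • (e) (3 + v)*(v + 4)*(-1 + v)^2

We need to factor 8+v^2*(-3)+v^3*4+v^4+v*(-10).
The factored form is (v - 1) * (4+v) * (2+v) * (-1+v).
d) (v - 1) * (4+v) * (2+v) * (-1+v)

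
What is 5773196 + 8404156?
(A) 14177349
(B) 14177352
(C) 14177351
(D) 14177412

5773196 + 8404156 = 14177352
B) 14177352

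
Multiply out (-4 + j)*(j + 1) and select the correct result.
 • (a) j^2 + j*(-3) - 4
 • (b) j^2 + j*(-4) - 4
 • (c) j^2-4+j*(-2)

Expanding (-4 + j)*(j + 1):
= j^2 + j*(-3) - 4
a) j^2 + j*(-3) - 4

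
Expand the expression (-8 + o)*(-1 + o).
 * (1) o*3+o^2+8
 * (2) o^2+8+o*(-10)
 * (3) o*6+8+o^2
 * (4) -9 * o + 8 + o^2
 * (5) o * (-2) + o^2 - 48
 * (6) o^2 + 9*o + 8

Expanding (-8 + o)*(-1 + o):
= -9 * o + 8 + o^2
4) -9 * o + 8 + o^2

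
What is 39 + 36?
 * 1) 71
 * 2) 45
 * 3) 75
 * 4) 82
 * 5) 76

39 + 36 = 75
3) 75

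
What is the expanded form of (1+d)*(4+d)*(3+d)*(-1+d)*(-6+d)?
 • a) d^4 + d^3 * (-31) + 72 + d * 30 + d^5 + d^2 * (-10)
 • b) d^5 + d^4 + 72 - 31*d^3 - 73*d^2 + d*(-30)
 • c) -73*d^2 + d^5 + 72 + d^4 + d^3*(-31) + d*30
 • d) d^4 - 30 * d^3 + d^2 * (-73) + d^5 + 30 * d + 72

Expanding (1+d)*(4+d)*(3+d)*(-1+d)*(-6+d):
= -73*d^2 + d^5 + 72 + d^4 + d^3*(-31) + d*30
c) -73*d^2 + d^5 + 72 + d^4 + d^3*(-31) + d*30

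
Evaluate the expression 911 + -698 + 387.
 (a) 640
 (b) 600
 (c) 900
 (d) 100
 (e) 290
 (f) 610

First: 911 + -698 = 213
Then: 213 + 387 = 600
b) 600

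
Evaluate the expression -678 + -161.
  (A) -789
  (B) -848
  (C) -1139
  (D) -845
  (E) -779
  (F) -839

-678 + -161 = -839
F) -839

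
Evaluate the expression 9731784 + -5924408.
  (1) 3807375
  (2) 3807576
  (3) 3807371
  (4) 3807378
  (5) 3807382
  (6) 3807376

9731784 + -5924408 = 3807376
6) 3807376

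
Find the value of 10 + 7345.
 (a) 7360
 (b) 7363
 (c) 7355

10 + 7345 = 7355
c) 7355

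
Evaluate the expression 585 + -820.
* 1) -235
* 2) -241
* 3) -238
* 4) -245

585 + -820 = -235
1) -235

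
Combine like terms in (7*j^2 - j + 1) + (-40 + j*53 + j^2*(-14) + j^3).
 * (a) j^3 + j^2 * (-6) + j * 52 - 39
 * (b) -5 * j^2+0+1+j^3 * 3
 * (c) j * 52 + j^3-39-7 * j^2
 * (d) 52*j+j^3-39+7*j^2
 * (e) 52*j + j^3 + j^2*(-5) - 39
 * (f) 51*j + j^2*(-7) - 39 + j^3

Adding the polynomials and combining like terms:
(7*j^2 - j + 1) + (-40 + j*53 + j^2*(-14) + j^3)
= j * 52 + j^3-39-7 * j^2
c) j * 52 + j^3-39-7 * j^2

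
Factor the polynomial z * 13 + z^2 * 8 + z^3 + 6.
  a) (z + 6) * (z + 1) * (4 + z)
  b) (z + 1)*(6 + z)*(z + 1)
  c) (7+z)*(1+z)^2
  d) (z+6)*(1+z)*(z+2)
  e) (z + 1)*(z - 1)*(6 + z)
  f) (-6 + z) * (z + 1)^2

We need to factor z * 13 + z^2 * 8 + z^3 + 6.
The factored form is (z + 1)*(6 + z)*(z + 1).
b) (z + 1)*(6 + z)*(z + 1)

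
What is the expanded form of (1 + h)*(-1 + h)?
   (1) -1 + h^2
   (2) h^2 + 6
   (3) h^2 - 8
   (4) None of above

Expanding (1 + h)*(-1 + h):
= -1 + h^2
1) -1 + h^2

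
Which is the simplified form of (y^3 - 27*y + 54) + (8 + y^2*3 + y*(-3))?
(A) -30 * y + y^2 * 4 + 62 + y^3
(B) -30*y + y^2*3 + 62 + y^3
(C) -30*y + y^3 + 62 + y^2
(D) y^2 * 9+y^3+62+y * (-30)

Adding the polynomials and combining like terms:
(y^3 - 27*y + 54) + (8 + y^2*3 + y*(-3))
= -30*y + y^2*3 + 62 + y^3
B) -30*y + y^2*3 + 62 + y^3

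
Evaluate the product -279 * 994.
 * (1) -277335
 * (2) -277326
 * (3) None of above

-279 * 994 = -277326
2) -277326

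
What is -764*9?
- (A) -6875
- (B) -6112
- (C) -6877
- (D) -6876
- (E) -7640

-764 * 9 = -6876
D) -6876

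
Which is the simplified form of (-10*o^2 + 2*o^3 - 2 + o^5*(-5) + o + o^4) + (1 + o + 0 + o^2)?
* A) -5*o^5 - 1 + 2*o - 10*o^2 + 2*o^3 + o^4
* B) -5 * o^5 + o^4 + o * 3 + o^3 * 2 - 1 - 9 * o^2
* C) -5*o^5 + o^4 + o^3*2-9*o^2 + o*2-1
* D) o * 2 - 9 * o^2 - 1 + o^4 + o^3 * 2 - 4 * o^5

Adding the polynomials and combining like terms:
(-10*o^2 + 2*o^3 - 2 + o^5*(-5) + o + o^4) + (1 + o + 0 + o^2)
= -5*o^5 + o^4 + o^3*2-9*o^2 + o*2-1
C) -5*o^5 + o^4 + o^3*2-9*o^2 + o*2-1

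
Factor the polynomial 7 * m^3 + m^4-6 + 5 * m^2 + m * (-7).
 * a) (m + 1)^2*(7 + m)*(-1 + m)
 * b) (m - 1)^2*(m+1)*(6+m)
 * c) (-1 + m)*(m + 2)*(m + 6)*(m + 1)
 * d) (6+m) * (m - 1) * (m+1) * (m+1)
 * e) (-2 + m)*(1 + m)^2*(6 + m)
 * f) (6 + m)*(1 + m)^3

We need to factor 7 * m^3 + m^4-6 + 5 * m^2 + m * (-7).
The factored form is (6+m) * (m - 1) * (m+1) * (m+1).
d) (6+m) * (m - 1) * (m+1) * (m+1)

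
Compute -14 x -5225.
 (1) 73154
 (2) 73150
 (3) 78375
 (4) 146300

-14 * -5225 = 73150
2) 73150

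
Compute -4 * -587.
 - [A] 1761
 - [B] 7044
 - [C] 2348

-4 * -587 = 2348
C) 2348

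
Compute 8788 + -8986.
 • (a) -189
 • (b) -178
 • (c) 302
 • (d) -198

8788 + -8986 = -198
d) -198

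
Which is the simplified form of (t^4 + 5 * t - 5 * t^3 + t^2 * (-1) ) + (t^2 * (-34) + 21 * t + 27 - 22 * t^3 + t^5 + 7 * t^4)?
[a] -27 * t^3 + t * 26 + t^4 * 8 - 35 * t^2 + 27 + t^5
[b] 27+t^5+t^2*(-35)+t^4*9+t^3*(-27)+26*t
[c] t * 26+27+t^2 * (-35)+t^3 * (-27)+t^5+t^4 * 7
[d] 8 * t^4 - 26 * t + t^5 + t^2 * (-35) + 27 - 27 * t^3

Adding the polynomials and combining like terms:
(t^4 + 5*t - 5*t^3 + t^2*(-1)) + (t^2*(-34) + 21*t + 27 - 22*t^3 + t^5 + 7*t^4)
= -27 * t^3 + t * 26 + t^4 * 8 - 35 * t^2 + 27 + t^5
a) -27 * t^3 + t * 26 + t^4 * 8 - 35 * t^2 + 27 + t^5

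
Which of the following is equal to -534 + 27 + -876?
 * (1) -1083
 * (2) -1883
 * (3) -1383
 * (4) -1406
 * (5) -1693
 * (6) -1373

First: -534 + 27 = -507
Then: -507 + -876 = -1383
3) -1383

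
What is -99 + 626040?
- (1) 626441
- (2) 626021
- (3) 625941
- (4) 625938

-99 + 626040 = 625941
3) 625941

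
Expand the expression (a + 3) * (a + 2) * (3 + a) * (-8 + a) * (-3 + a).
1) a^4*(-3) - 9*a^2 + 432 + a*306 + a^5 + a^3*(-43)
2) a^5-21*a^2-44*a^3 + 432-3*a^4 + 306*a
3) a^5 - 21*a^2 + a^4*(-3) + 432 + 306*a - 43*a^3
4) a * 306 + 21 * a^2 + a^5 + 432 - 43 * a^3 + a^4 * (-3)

Expanding (a + 3) * (a + 2) * (3 + a) * (-8 + a) * (-3 + a):
= a^5 - 21*a^2 + a^4*(-3) + 432 + 306*a - 43*a^3
3) a^5 - 21*a^2 + a^4*(-3) + 432 + 306*a - 43*a^3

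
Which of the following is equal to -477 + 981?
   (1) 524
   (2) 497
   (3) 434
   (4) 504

-477 + 981 = 504
4) 504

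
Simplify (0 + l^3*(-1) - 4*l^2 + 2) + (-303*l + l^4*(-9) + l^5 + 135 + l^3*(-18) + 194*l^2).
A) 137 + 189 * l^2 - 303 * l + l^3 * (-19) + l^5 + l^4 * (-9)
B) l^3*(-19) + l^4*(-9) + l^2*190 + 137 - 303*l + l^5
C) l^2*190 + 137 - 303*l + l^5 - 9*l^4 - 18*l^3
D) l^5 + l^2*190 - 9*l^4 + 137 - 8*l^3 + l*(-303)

Adding the polynomials and combining like terms:
(0 + l^3*(-1) - 4*l^2 + 2) + (-303*l + l^4*(-9) + l^5 + 135 + l^3*(-18) + 194*l^2)
= l^3*(-19) + l^4*(-9) + l^2*190 + 137 - 303*l + l^5
B) l^3*(-19) + l^4*(-9) + l^2*190 + 137 - 303*l + l^5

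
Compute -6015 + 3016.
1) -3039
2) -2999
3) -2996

-6015 + 3016 = -2999
2) -2999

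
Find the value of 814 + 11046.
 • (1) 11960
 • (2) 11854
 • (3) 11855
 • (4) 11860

814 + 11046 = 11860
4) 11860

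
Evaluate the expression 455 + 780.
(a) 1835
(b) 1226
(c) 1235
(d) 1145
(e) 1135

455 + 780 = 1235
c) 1235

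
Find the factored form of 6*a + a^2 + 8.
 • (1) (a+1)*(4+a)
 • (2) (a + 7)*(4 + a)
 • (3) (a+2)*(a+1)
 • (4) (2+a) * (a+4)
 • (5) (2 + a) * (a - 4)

We need to factor 6*a + a^2 + 8.
The factored form is (2+a) * (a+4).
4) (2+a) * (a+4)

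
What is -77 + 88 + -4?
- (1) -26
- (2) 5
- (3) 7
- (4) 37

First: -77 + 88 = 11
Then: 11 + -4 = 7
3) 7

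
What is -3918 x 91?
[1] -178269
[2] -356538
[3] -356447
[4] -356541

-3918 * 91 = -356538
2) -356538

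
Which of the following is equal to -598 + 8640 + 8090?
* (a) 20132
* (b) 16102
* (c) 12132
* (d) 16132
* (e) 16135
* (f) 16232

First: -598 + 8640 = 8042
Then: 8042 + 8090 = 16132
d) 16132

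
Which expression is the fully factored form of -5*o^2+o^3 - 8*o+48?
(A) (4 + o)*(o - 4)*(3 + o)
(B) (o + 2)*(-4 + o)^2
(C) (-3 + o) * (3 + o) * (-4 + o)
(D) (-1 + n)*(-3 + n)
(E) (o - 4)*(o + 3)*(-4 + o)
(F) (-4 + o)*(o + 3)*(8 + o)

We need to factor -5*o^2+o^3 - 8*o+48.
The factored form is (o - 4)*(o + 3)*(-4 + o).
E) (o - 4)*(o + 3)*(-4 + o)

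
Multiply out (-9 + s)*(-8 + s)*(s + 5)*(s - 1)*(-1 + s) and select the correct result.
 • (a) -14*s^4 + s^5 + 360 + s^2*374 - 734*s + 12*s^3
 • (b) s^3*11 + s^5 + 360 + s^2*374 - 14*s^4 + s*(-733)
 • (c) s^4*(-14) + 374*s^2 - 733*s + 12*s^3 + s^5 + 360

Expanding (-9 + s)*(-8 + s)*(s + 5)*(s - 1)*(-1 + s):
= s^4*(-14) + 374*s^2 - 733*s + 12*s^3 + s^5 + 360
c) s^4*(-14) + 374*s^2 - 733*s + 12*s^3 + s^5 + 360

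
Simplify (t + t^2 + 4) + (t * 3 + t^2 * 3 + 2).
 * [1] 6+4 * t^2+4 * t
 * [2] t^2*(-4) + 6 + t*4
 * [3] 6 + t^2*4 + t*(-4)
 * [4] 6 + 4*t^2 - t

Adding the polynomials and combining like terms:
(t + t^2 + 4) + (t*3 + t^2*3 + 2)
= 6+4 * t^2+4 * t
1) 6+4 * t^2+4 * t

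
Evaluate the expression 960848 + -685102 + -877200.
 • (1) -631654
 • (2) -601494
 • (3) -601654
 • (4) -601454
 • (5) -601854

First: 960848 + -685102 = 275746
Then: 275746 + -877200 = -601454
4) -601454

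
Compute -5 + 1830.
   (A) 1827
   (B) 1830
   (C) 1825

-5 + 1830 = 1825
C) 1825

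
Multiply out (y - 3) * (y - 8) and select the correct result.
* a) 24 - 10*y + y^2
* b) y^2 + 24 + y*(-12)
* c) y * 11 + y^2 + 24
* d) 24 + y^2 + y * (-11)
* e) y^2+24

Expanding (y - 3) * (y - 8):
= 24 + y^2 + y * (-11)
d) 24 + y^2 + y * (-11)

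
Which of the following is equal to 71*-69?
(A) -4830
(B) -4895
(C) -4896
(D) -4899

71 * -69 = -4899
D) -4899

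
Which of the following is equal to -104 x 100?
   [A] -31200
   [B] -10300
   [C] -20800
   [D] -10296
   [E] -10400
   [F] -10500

-104 * 100 = -10400
E) -10400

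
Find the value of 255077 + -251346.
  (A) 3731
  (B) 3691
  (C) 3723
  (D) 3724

255077 + -251346 = 3731
A) 3731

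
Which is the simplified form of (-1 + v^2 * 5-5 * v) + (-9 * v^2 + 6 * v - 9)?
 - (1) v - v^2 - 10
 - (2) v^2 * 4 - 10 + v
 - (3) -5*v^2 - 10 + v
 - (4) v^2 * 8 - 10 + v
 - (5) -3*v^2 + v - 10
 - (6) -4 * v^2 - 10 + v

Adding the polynomials and combining like terms:
(-1 + v^2*5 - 5*v) + (-9*v^2 + 6*v - 9)
= -4 * v^2 - 10 + v
6) -4 * v^2 - 10 + v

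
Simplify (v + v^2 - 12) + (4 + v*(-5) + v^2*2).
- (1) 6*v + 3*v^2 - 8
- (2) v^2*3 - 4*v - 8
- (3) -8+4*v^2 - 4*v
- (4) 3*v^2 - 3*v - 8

Adding the polynomials and combining like terms:
(v + v^2 - 12) + (4 + v*(-5) + v^2*2)
= v^2*3 - 4*v - 8
2) v^2*3 - 4*v - 8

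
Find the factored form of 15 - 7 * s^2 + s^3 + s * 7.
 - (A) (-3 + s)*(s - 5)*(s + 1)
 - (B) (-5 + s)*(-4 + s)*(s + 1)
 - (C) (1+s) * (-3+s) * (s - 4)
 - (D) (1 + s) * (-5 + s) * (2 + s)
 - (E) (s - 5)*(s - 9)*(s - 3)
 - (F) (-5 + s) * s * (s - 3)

We need to factor 15 - 7 * s^2 + s^3 + s * 7.
The factored form is (-3 + s)*(s - 5)*(s + 1).
A) (-3 + s)*(s - 5)*(s + 1)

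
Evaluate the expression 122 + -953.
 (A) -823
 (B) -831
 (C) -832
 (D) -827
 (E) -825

122 + -953 = -831
B) -831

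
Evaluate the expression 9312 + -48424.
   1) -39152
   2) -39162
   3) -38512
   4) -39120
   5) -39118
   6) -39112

9312 + -48424 = -39112
6) -39112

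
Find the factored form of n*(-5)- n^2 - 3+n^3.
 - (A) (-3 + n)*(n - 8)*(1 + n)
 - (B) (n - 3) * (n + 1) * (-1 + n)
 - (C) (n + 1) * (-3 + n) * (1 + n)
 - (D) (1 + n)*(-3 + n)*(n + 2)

We need to factor n*(-5)- n^2 - 3+n^3.
The factored form is (n + 1) * (-3 + n) * (1 + n).
C) (n + 1) * (-3 + n) * (1 + n)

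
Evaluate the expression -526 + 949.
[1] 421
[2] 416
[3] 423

-526 + 949 = 423
3) 423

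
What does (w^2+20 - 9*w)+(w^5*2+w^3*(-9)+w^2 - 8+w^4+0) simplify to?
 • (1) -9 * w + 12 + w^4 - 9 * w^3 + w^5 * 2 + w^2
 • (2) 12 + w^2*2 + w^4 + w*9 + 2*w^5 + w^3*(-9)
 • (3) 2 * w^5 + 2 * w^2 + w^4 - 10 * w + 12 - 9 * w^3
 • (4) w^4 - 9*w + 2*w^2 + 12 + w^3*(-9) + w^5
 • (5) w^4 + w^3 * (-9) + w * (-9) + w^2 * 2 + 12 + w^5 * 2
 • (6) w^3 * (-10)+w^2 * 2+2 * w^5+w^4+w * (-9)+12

Adding the polynomials and combining like terms:
(w^2 + 20 - 9*w) + (w^5*2 + w^3*(-9) + w^2 - 8 + w^4 + 0)
= w^4 + w^3 * (-9) + w * (-9) + w^2 * 2 + 12 + w^5 * 2
5) w^4 + w^3 * (-9) + w * (-9) + w^2 * 2 + 12 + w^5 * 2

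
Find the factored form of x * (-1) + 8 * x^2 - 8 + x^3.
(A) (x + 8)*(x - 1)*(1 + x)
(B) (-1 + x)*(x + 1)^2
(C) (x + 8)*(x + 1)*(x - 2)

We need to factor x * (-1) + 8 * x^2 - 8 + x^3.
The factored form is (x + 8)*(x - 1)*(1 + x).
A) (x + 8)*(x - 1)*(1 + x)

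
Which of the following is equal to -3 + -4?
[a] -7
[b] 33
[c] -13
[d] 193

-3 + -4 = -7
a) -7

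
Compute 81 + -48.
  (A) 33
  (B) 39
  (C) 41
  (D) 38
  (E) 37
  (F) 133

81 + -48 = 33
A) 33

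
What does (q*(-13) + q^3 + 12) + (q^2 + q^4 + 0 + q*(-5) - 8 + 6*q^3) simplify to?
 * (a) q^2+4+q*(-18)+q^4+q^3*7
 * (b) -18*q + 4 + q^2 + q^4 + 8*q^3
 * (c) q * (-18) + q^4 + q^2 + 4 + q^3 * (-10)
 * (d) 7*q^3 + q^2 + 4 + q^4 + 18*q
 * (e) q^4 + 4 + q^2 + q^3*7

Adding the polynomials and combining like terms:
(q*(-13) + q^3 + 12) + (q^2 + q^4 + 0 + q*(-5) - 8 + 6*q^3)
= q^2+4+q*(-18)+q^4+q^3*7
a) q^2+4+q*(-18)+q^4+q^3*7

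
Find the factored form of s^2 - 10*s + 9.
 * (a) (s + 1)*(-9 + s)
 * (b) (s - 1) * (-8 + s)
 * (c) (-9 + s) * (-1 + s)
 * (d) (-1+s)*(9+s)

We need to factor s^2 - 10*s + 9.
The factored form is (-9 + s) * (-1 + s).
c) (-9 + s) * (-1 + s)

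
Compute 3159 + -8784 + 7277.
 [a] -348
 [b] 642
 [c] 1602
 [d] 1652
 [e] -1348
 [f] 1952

First: 3159 + -8784 = -5625
Then: -5625 + 7277 = 1652
d) 1652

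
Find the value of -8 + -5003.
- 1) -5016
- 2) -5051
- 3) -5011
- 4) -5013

-8 + -5003 = -5011
3) -5011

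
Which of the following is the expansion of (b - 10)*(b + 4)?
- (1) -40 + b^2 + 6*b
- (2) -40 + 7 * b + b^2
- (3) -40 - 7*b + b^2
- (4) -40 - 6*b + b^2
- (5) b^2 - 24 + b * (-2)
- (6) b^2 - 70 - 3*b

Expanding (b - 10)*(b + 4):
= -40 - 6*b + b^2
4) -40 - 6*b + b^2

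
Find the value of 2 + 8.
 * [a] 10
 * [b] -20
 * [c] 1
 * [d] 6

2 + 8 = 10
a) 10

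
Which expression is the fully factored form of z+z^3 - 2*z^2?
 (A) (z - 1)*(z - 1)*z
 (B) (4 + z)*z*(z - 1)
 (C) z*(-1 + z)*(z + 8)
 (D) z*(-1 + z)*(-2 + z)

We need to factor z+z^3 - 2*z^2.
The factored form is (z - 1)*(z - 1)*z.
A) (z - 1)*(z - 1)*z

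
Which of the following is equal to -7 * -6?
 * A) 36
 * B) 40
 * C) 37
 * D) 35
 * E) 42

-7 * -6 = 42
E) 42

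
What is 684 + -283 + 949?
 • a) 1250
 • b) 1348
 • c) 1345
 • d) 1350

First: 684 + -283 = 401
Then: 401 + 949 = 1350
d) 1350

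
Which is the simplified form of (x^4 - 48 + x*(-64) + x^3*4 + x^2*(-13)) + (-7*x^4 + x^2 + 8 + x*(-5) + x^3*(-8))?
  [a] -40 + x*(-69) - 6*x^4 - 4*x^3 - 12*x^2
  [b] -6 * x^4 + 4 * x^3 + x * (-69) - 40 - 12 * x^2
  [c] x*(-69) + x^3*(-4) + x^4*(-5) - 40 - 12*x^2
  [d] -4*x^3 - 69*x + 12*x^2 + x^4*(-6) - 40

Adding the polynomials and combining like terms:
(x^4 - 48 + x*(-64) + x^3*4 + x^2*(-13)) + (-7*x^4 + x^2 + 8 + x*(-5) + x^3*(-8))
= -40 + x*(-69) - 6*x^4 - 4*x^3 - 12*x^2
a) -40 + x*(-69) - 6*x^4 - 4*x^3 - 12*x^2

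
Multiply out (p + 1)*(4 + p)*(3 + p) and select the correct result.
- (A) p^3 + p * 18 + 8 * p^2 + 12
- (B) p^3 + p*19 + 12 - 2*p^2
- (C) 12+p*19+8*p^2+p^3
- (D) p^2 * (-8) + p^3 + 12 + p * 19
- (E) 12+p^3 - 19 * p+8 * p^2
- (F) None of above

Expanding (p + 1)*(4 + p)*(3 + p):
= 12+p*19+8*p^2+p^3
C) 12+p*19+8*p^2+p^3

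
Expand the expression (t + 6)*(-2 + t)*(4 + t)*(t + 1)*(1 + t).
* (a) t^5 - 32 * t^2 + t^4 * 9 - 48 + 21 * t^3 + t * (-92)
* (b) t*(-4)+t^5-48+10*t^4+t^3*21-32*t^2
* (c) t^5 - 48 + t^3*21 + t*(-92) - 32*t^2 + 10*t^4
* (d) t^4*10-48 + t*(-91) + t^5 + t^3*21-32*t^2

Expanding (t + 6)*(-2 + t)*(4 + t)*(t + 1)*(1 + t):
= t^5 - 48 + t^3*21 + t*(-92) - 32*t^2 + 10*t^4
c) t^5 - 48 + t^3*21 + t*(-92) - 32*t^2 + 10*t^4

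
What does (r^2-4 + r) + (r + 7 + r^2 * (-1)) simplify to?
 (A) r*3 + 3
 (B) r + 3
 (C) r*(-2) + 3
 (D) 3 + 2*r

Adding the polynomials and combining like terms:
(r^2 - 4 + r) + (r + 7 + r^2*(-1))
= 3 + 2*r
D) 3 + 2*r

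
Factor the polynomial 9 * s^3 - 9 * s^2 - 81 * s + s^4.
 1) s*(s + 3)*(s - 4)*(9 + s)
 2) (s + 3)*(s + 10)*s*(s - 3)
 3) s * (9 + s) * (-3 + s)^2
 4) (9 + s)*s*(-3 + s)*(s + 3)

We need to factor 9 * s^3 - 9 * s^2 - 81 * s + s^4.
The factored form is (9 + s)*s*(-3 + s)*(s + 3).
4) (9 + s)*s*(-3 + s)*(s + 3)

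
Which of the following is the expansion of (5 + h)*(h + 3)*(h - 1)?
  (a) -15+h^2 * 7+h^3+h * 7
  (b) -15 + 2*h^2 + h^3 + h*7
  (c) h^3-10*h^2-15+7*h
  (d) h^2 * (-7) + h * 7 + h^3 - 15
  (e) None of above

Expanding (5 + h)*(h + 3)*(h - 1):
= -15+h^2 * 7+h^3+h * 7
a) -15+h^2 * 7+h^3+h * 7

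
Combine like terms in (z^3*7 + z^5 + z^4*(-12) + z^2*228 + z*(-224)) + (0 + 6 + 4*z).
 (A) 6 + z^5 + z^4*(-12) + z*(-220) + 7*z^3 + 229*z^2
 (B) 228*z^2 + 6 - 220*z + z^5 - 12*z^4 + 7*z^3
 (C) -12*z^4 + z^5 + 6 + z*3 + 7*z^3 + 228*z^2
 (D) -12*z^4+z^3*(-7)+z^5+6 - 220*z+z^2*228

Adding the polynomials and combining like terms:
(z^3*7 + z^5 + z^4*(-12) + z^2*228 + z*(-224)) + (0 + 6 + 4*z)
= 228*z^2 + 6 - 220*z + z^5 - 12*z^4 + 7*z^3
B) 228*z^2 + 6 - 220*z + z^5 - 12*z^4 + 7*z^3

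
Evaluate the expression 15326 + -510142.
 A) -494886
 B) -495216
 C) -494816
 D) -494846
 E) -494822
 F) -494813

15326 + -510142 = -494816
C) -494816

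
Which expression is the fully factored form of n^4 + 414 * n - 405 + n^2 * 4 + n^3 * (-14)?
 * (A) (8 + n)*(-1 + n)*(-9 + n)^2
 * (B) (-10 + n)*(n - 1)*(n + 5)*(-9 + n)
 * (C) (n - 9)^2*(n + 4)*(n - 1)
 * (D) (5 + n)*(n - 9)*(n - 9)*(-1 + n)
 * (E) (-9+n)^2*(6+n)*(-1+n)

We need to factor n^4 + 414 * n - 405 + n^2 * 4 + n^3 * (-14).
The factored form is (5 + n)*(n - 9)*(n - 9)*(-1 + n).
D) (5 + n)*(n - 9)*(n - 9)*(-1 + n)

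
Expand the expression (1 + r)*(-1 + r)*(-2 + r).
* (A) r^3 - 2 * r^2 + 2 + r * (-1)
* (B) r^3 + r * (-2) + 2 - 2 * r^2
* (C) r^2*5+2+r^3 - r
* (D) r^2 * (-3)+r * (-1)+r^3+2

Expanding (1 + r)*(-1 + r)*(-2 + r):
= r^3 - 2 * r^2 + 2 + r * (-1)
A) r^3 - 2 * r^2 + 2 + r * (-1)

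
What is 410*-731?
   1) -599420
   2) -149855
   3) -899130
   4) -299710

410 * -731 = -299710
4) -299710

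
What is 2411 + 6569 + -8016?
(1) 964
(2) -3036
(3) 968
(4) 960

First: 2411 + 6569 = 8980
Then: 8980 + -8016 = 964
1) 964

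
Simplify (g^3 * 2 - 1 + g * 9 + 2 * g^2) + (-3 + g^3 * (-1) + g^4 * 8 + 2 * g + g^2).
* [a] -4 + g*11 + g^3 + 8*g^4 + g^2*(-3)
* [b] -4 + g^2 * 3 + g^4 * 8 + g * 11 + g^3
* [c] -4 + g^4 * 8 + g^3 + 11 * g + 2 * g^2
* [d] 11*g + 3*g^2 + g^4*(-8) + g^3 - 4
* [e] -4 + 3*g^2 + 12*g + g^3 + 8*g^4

Adding the polynomials and combining like terms:
(g^3*2 - 1 + g*9 + 2*g^2) + (-3 + g^3*(-1) + g^4*8 + 2*g + g^2)
= -4 + g^2 * 3 + g^4 * 8 + g * 11 + g^3
b) -4 + g^2 * 3 + g^4 * 8 + g * 11 + g^3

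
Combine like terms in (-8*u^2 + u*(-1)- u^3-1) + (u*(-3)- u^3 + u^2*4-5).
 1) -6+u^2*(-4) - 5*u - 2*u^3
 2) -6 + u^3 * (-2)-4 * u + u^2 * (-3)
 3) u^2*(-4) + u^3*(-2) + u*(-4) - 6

Adding the polynomials and combining like terms:
(-8*u^2 + u*(-1) - u^3 - 1) + (u*(-3) - u^3 + u^2*4 - 5)
= u^2*(-4) + u^3*(-2) + u*(-4) - 6
3) u^2*(-4) + u^3*(-2) + u*(-4) - 6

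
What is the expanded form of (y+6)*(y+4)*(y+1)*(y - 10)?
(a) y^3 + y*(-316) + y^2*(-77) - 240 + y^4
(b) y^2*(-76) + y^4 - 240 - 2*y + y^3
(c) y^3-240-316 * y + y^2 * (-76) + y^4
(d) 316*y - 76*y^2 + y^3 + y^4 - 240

Expanding (y+6)*(y+4)*(y+1)*(y - 10):
= y^3-240-316 * y + y^2 * (-76) + y^4
c) y^3-240-316 * y + y^2 * (-76) + y^4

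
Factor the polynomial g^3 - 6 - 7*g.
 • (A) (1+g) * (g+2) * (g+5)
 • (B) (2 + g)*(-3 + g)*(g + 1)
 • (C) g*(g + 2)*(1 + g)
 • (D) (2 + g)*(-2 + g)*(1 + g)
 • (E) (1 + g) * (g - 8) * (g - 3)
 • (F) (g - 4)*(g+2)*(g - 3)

We need to factor g^3 - 6 - 7*g.
The factored form is (2 + g)*(-3 + g)*(g + 1).
B) (2 + g)*(-3 + g)*(g + 1)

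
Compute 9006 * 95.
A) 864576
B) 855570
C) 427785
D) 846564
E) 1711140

9006 * 95 = 855570
B) 855570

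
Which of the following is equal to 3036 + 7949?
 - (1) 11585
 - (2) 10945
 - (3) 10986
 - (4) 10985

3036 + 7949 = 10985
4) 10985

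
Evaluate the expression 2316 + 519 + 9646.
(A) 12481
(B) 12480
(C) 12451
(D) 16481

First: 2316 + 519 = 2835
Then: 2835 + 9646 = 12481
A) 12481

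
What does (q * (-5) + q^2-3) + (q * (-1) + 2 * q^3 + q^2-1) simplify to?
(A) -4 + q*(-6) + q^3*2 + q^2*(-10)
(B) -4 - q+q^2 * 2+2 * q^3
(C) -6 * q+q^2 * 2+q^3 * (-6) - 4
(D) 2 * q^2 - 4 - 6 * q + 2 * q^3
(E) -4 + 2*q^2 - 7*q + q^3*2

Adding the polynomials and combining like terms:
(q*(-5) + q^2 - 3) + (q*(-1) + 2*q^3 + q^2 - 1)
= 2 * q^2 - 4 - 6 * q + 2 * q^3
D) 2 * q^2 - 4 - 6 * q + 2 * q^3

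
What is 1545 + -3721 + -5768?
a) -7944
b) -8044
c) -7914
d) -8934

First: 1545 + -3721 = -2176
Then: -2176 + -5768 = -7944
a) -7944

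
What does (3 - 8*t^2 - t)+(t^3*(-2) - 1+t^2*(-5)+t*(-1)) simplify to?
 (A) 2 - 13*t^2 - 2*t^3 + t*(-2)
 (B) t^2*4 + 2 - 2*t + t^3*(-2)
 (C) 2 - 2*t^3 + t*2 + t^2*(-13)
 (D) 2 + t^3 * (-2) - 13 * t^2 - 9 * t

Adding the polynomials and combining like terms:
(3 - 8*t^2 - t) + (t^3*(-2) - 1 + t^2*(-5) + t*(-1))
= 2 - 13*t^2 - 2*t^3 + t*(-2)
A) 2 - 13*t^2 - 2*t^3 + t*(-2)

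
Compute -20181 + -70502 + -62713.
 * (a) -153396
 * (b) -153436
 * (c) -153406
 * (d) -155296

First: -20181 + -70502 = -90683
Then: -90683 + -62713 = -153396
a) -153396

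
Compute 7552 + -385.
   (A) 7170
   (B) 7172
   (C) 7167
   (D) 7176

7552 + -385 = 7167
C) 7167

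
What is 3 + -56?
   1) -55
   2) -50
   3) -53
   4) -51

3 + -56 = -53
3) -53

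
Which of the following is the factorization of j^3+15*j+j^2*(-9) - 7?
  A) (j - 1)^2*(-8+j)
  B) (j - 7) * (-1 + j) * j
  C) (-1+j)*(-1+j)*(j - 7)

We need to factor j^3+15*j+j^2*(-9) - 7.
The factored form is (-1+j)*(-1+j)*(j - 7).
C) (-1+j)*(-1+j)*(j - 7)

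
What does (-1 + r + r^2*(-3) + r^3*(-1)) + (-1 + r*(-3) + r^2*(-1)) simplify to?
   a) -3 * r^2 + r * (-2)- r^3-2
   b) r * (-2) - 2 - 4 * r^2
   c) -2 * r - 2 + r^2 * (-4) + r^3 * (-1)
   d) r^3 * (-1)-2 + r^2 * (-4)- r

Adding the polynomials and combining like terms:
(-1 + r + r^2*(-3) + r^3*(-1)) + (-1 + r*(-3) + r^2*(-1))
= -2 * r - 2 + r^2 * (-4) + r^3 * (-1)
c) -2 * r - 2 + r^2 * (-4) + r^3 * (-1)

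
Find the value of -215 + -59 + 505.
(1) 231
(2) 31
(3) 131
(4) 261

First: -215 + -59 = -274
Then: -274 + 505 = 231
1) 231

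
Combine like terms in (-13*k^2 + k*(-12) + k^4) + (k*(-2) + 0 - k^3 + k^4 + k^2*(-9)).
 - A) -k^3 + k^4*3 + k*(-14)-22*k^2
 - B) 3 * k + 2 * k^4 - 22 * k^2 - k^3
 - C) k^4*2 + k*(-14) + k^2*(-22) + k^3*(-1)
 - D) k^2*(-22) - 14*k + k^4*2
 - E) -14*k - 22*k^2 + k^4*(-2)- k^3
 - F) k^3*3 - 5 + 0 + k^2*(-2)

Adding the polynomials and combining like terms:
(-13*k^2 + k*(-12) + k^4) + (k*(-2) + 0 - k^3 + k^4 + k^2*(-9))
= k^4*2 + k*(-14) + k^2*(-22) + k^3*(-1)
C) k^4*2 + k*(-14) + k^2*(-22) + k^3*(-1)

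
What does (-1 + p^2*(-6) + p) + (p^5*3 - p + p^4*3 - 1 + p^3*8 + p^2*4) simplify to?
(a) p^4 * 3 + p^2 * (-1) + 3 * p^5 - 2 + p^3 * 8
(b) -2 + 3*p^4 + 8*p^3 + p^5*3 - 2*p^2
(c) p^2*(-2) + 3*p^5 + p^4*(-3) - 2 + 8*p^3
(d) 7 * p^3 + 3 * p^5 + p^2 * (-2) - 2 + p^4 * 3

Adding the polynomials and combining like terms:
(-1 + p^2*(-6) + p) + (p^5*3 - p + p^4*3 - 1 + p^3*8 + p^2*4)
= -2 + 3*p^4 + 8*p^3 + p^5*3 - 2*p^2
b) -2 + 3*p^4 + 8*p^3 + p^5*3 - 2*p^2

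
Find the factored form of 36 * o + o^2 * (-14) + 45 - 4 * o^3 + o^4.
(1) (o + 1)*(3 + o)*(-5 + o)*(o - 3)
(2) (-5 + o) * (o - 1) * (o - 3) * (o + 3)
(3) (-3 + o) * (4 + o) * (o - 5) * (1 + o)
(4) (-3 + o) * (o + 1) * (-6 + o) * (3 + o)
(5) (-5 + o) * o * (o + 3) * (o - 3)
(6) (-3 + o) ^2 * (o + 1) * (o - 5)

We need to factor 36 * o + o^2 * (-14) + 45 - 4 * o^3 + o^4.
The factored form is (o + 1)*(3 + o)*(-5 + o)*(o - 3).
1) (o + 1)*(3 + o)*(-5 + o)*(o - 3)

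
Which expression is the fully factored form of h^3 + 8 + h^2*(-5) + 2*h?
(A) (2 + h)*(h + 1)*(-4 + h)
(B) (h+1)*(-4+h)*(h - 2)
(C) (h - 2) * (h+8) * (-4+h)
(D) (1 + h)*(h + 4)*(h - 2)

We need to factor h^3 + 8 + h^2*(-5) + 2*h.
The factored form is (h+1)*(-4+h)*(h - 2).
B) (h+1)*(-4+h)*(h - 2)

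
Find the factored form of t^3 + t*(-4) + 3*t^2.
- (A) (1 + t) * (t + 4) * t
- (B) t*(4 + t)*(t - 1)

We need to factor t^3 + t*(-4) + 3*t^2.
The factored form is t*(4 + t)*(t - 1).
B) t*(4 + t)*(t - 1)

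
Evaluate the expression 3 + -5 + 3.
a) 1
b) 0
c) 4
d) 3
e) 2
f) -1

First: 3 + -5 = -2
Then: -2 + 3 = 1
a) 1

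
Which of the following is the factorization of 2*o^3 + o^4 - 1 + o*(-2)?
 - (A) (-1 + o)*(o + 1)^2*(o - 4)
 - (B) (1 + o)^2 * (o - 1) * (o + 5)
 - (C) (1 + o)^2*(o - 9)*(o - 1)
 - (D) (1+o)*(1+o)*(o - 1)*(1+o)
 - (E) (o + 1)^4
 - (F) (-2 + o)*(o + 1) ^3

We need to factor 2*o^3 + o^4 - 1 + o*(-2).
The factored form is (1+o)*(1+o)*(o - 1)*(1+o).
D) (1+o)*(1+o)*(o - 1)*(1+o)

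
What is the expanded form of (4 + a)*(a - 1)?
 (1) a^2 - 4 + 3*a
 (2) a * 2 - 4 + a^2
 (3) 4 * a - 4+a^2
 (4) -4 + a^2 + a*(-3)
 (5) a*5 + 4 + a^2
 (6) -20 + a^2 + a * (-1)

Expanding (4 + a)*(a - 1):
= a^2 - 4 + 3*a
1) a^2 - 4 + 3*a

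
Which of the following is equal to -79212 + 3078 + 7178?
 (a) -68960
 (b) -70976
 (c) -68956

First: -79212 + 3078 = -76134
Then: -76134 + 7178 = -68956
c) -68956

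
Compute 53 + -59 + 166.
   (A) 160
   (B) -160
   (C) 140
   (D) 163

First: 53 + -59 = -6
Then: -6 + 166 = 160
A) 160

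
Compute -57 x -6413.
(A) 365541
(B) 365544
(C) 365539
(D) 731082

-57 * -6413 = 365541
A) 365541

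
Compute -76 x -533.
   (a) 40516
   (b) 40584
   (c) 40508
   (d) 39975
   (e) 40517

-76 * -533 = 40508
c) 40508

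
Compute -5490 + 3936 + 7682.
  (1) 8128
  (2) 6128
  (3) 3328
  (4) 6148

First: -5490 + 3936 = -1554
Then: -1554 + 7682 = 6128
2) 6128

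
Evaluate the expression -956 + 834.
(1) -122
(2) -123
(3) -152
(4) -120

-956 + 834 = -122
1) -122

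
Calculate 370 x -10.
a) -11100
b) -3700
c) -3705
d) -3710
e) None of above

370 * -10 = -3700
b) -3700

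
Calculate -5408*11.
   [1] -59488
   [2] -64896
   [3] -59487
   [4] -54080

-5408 * 11 = -59488
1) -59488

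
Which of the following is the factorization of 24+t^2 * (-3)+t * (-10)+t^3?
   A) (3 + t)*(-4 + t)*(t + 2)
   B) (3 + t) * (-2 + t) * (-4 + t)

We need to factor 24+t^2 * (-3)+t * (-10)+t^3.
The factored form is (3 + t) * (-2 + t) * (-4 + t).
B) (3 + t) * (-2 + t) * (-4 + t)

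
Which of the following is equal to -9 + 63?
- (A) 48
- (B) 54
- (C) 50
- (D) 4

-9 + 63 = 54
B) 54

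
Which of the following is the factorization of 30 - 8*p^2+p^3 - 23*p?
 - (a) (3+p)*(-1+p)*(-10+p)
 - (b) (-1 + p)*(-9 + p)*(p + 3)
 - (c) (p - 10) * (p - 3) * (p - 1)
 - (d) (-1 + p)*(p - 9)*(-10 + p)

We need to factor 30 - 8*p^2+p^3 - 23*p.
The factored form is (3+p)*(-1+p)*(-10+p).
a) (3+p)*(-1+p)*(-10+p)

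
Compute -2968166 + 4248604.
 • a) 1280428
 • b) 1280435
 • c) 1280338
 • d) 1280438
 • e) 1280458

-2968166 + 4248604 = 1280438
d) 1280438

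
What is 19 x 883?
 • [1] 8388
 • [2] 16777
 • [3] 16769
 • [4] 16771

19 * 883 = 16777
2) 16777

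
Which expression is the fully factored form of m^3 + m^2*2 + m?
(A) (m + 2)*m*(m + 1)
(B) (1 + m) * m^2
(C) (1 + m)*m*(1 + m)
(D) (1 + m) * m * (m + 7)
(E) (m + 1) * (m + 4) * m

We need to factor m^3 + m^2*2 + m.
The factored form is (1 + m)*m*(1 + m).
C) (1 + m)*m*(1 + m)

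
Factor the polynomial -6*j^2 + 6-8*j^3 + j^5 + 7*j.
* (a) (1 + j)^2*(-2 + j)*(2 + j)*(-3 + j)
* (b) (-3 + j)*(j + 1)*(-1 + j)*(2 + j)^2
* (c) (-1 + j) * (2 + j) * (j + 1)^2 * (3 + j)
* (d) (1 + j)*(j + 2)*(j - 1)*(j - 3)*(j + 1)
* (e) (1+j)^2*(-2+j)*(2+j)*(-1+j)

We need to factor -6*j^2 + 6-8*j^3 + j^5 + 7*j.
The factored form is (1 + j)*(j + 2)*(j - 1)*(j - 3)*(j + 1).
d) (1 + j)*(j + 2)*(j - 1)*(j - 3)*(j + 1)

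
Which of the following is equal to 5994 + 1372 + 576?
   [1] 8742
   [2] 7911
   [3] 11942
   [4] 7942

First: 5994 + 1372 = 7366
Then: 7366 + 576 = 7942
4) 7942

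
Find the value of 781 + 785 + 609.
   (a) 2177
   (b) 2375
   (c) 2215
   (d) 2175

First: 781 + 785 = 1566
Then: 1566 + 609 = 2175
d) 2175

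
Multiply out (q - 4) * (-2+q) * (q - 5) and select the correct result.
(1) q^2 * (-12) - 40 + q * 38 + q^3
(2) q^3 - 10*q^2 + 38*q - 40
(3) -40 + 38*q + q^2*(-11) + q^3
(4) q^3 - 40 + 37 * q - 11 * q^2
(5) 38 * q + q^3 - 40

Expanding (q - 4) * (-2+q) * (q - 5):
= -40 + 38*q + q^2*(-11) + q^3
3) -40 + 38*q + q^2*(-11) + q^3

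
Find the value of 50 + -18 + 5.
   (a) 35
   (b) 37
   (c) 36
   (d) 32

First: 50 + -18 = 32
Then: 32 + 5 = 37
b) 37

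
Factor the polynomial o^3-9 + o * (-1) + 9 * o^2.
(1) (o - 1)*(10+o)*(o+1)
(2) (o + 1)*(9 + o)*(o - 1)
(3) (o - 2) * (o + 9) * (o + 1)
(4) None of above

We need to factor o^3-9 + o * (-1) + 9 * o^2.
The factored form is (o + 1)*(9 + o)*(o - 1).
2) (o + 1)*(9 + o)*(o - 1)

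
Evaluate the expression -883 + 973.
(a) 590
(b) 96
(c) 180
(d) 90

-883 + 973 = 90
d) 90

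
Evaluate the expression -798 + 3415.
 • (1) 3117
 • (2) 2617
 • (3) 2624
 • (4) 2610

-798 + 3415 = 2617
2) 2617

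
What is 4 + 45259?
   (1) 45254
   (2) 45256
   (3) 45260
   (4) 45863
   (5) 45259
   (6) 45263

4 + 45259 = 45263
6) 45263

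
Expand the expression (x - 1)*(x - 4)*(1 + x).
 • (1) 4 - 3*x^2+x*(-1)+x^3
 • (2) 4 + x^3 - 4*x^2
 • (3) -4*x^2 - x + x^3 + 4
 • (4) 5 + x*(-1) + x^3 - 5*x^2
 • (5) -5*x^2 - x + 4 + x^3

Expanding (x - 1)*(x - 4)*(1 + x):
= -4*x^2 - x + x^3 + 4
3) -4*x^2 - x + x^3 + 4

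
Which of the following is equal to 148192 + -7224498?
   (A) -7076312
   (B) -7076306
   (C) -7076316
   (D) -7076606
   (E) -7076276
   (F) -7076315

148192 + -7224498 = -7076306
B) -7076306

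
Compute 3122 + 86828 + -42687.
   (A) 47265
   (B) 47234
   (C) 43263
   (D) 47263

First: 3122 + 86828 = 89950
Then: 89950 + -42687 = 47263
D) 47263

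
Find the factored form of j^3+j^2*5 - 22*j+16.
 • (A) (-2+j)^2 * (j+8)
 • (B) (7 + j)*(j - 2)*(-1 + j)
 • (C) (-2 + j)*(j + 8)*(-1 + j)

We need to factor j^3+j^2*5 - 22*j+16.
The factored form is (-2 + j)*(j + 8)*(-1 + j).
C) (-2 + j)*(j + 8)*(-1 + j)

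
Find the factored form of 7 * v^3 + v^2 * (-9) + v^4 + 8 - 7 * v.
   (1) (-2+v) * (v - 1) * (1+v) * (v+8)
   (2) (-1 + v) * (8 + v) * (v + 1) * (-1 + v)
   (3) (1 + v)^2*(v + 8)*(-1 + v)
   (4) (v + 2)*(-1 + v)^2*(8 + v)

We need to factor 7 * v^3 + v^2 * (-9) + v^4 + 8 - 7 * v.
The factored form is (-1 + v) * (8 + v) * (v + 1) * (-1 + v).
2) (-1 + v) * (8 + v) * (v + 1) * (-1 + v)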